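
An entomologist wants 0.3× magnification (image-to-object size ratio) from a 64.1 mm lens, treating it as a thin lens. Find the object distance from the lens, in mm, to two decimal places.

277.77 mm

With m = dᵢ/dₒ and 1/f = 1/dₒ + 1/dᵢ, substituting dᵢ = m·dₒ gives 1/f = (1 + 1/m)/dₒ, hence dₒ = f·(1 + 1/m).
dₒ = 64.1 × (1 + 1/0.3) = 64.1 × 4.33333 ≈ 277.767 mm.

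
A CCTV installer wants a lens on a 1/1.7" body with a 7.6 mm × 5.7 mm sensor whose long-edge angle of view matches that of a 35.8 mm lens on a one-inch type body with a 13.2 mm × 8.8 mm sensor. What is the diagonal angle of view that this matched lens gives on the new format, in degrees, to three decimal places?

Equal long-edge AOV ⇒ f₂ = f₁ · 7.6/13.2 = 35.8 × 0.57576 ≈ 20.6121 mm.
Sensor diagonal = √(7.6² + 5.7²) = √90.2500 ≈ 9.5000 mm.
Diagonal AOV on the new format = 2·arctan(9.5000 / (2 × 20.6121)) = 2·arctan(0.23045) ≈ 25.9542°.

25.954°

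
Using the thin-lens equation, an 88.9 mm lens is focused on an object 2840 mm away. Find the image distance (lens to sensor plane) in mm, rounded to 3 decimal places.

91.773 mm

1/dᵢ = 1/f − 1/dₒ = 1/88.9 − 1/2840 = 0.0108965 mm⁻¹.
dᵢ = 1/0.0108965 ≈ 91.7727 mm.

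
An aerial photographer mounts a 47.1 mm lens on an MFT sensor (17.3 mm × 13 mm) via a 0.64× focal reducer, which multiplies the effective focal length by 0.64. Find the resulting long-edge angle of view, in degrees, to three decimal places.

Effective focal length f = 47.1 × 0.64 = 30.144 mm.
α = 2·arctan(17.3 / (2 × 30.144)) = 2·arctan(0.28696) ≈ 32.0223°.

32.022°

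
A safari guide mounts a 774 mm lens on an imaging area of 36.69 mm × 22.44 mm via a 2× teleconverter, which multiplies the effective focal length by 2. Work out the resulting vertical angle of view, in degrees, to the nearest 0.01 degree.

Effective focal length f = 774 × 2 = 1548 mm.
α = 2·arctan(22.44 / (2 × 1548)) = 2·arctan(0.00725) ≈ 0.8306°.

0.83°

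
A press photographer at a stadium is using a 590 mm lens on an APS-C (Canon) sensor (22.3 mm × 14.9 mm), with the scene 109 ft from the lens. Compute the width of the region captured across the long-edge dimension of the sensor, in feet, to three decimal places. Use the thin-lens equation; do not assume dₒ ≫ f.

4.047 ft

dₒ: 109 ft × 304.8 mm/ft = 33223.20 mm.
Similar triangles through the lens centre give W/dₒ = w/dᵢ; with 1/f = 1/dₒ + 1/dᵢ this gives W = w·(dₒ − f)/f.
W = 22.3 mm × (33223.2 − 590) / 590 = 22.3 × 55.3105 ≈ 1233.424 mm = 1233.424/304.8 ft = 4.04667 ft.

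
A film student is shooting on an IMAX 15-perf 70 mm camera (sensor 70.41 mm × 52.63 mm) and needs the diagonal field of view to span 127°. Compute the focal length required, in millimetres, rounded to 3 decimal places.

21.914 mm

Sensor diagonal = √(70.41² + 52.63²) = √7727.4850 ≈ 87.9061 mm.
From α = 2·arctan(d/2f) we get f = d / (2·tan(α/2)).
With d = 87.9061 mm and α/2 = 63.5°, tan(α/2) ≈ 2.00569, so f ≈ 87.9061 / 4.01138 ≈ 21.9142 mm.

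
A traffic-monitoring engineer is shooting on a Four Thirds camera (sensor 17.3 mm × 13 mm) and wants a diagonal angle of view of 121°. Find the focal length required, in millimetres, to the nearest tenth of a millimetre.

Sensor diagonal = √(17.3² + 13²) = √468.2900 ≈ 21.6400 mm.
From α = 2·arctan(d/2f) we get f = d / (2·tan(α/2)).
With d = 21.6400 mm and α/2 = 60.5°, tan(α/2) ≈ 1.76749, so f ≈ 21.6400 / 3.53499 ≈ 6.1217 mm.

6.1 mm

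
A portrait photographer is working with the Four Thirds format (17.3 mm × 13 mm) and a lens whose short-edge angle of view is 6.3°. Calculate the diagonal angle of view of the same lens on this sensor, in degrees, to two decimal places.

10.47°

From the short-edge AOV: f = 13 / (2·tan(3.15°)) = 13 / 0.11007 ≈ 118.1102 mm.
Sensor diagonal = √(17.3² + 13²) = √468.2900 ≈ 21.6400 mm.
Diagonal AOV = 2·arctan(21.6400 / (2 × 118.1102)) = 2·arctan(0.09161) ≈ 10.4684°.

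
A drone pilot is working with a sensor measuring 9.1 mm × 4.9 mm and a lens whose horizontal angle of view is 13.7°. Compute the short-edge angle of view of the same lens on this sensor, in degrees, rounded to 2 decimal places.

7.40°

From the horizontal AOV: f = 9.1 / (2·tan(6.85°)) = 9.1 / 0.24026 ≈ 37.8763 mm.
Short-edge AOV = 2·arctan(4.9 / (2 × 37.8763)) = 2·arctan(0.06468) ≈ 7.4020°.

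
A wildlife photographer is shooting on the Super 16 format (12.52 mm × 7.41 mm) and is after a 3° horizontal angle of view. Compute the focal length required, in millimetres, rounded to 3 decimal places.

From α = 2·arctan(w/2f) we get f = w / (2·tan(α/2)).
With w = 12.52 mm and α/2 = 1.5°, tan(α/2) ≈ 0.02619, so f ≈ 12.52 / 0.05237 ≈ 239.0598 mm.

239.060 mm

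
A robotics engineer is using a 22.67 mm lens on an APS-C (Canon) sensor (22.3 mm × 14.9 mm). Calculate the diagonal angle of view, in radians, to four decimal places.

1.0683 rad

Sensor diagonal = √(22.3² + 14.9²) = √719.3000 ≈ 26.8198 mm.
Angle of view α = 2·arctan(d/2f) with d = 26.8198 mm and f = 22.67 mm.
d/2f = 0.59153; arctan(0.59153) ≈ 0.5342 rad, so α ≈ 1.0683 rad.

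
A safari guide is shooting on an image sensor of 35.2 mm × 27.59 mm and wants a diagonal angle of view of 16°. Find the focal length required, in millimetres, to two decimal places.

159.11 mm

Sensor diagonal = √(35.2² + 27.59²) = √2000.2481 ≈ 44.7241 mm.
From α = 2·arctan(d/2f) we get f = d / (2·tan(α/2)).
With d = 44.7241 mm and α/2 = 8°, tan(α/2) ≈ 0.14054, so f ≈ 44.7241 / 0.28108 ≈ 159.1144 mm.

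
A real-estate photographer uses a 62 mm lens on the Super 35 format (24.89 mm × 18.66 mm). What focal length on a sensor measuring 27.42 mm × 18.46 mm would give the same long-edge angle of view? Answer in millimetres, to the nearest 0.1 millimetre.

Equal angle of view means equal width/f ratio, so f₂ = f₁ · (width₂/width₁) = 62 × 27.42/24.89.
f₂ = 62 × 1.10165 ≈ 68.302 mm.

68.3 mm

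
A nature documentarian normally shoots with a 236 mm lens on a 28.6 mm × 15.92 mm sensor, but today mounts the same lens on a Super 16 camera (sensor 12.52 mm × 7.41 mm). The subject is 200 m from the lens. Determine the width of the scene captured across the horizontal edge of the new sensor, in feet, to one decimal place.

34.8 ft

The focal length stays 236 mm; the relevant sensor dimension is now w = 12.52 mm. Object distance dₒ = 200 m = 200000 mm.
Thin-lens field width W = w·(dₒ − f)/f = 12.52 × (200000 − 236)/236 ≈ 10597.649 mm = 10597.649/304.8 ft = 34.7692 ft.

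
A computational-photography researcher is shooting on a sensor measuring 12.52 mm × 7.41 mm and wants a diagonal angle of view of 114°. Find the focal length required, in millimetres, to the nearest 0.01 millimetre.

4.72 mm

Sensor diagonal = √(12.52² + 7.41²) = √211.6585 ≈ 14.5485 mm.
From α = 2·arctan(d/2f) we get f = d / (2·tan(α/2)).
With d = 14.5485 mm and α/2 = 57°, tan(α/2) ≈ 1.53986, so f ≈ 14.5485 / 3.07973 ≈ 4.7239 mm.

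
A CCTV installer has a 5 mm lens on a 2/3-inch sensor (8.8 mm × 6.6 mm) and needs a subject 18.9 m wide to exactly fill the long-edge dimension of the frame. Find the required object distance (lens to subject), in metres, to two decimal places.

10.74 m

W: 18.9 m = 18900 mm.
Magnification m = w/W = dᵢ/dₒ; combined with 1/f = 1/dₒ + 1/dᵢ this gives dₒ = f·(1 + W/w).
dₒ = 5 mm × (1 + 18900/8.8) = 5 × 2148.7273 ≈ 10743.636 mm = 10.7436 m.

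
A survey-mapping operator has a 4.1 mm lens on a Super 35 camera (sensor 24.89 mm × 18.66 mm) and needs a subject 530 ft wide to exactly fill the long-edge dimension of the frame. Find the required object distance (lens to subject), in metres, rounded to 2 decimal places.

26.61 m

W: 530 ft × 304.8 mm/ft = 161543.99 mm.
Magnification m = w/W = dᵢ/dₒ; combined with 1/f = 1/dₒ + 1/dᵢ this gives dₒ = f·(1 + W/w).
dₒ = 4.1 mm × (1 + 161544/24.89) = 4.1 × 6491.3172 ≈ 26614.400 mm = 26.6144 m.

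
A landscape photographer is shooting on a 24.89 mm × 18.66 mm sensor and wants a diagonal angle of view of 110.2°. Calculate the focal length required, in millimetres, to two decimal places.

10.85 mm

Sensor diagonal = √(24.89² + 18.66²) = √967.7077 ≈ 31.1080 mm.
From α = 2·arctan(d/2f) we get f = d / (2·tan(α/2)).
With d = 31.1080 mm and α/2 = 55.1°, tan(α/2) ≈ 1.43347, so f ≈ 31.1080 / 2.86693 ≈ 10.8506 mm.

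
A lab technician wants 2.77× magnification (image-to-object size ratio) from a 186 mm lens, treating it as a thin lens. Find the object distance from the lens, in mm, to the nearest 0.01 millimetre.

With m = dᵢ/dₒ and 1/f = 1/dₒ + 1/dᵢ, substituting dᵢ = m·dₒ gives 1/f = (1 + 1/m)/dₒ, hence dₒ = f·(1 + 1/m).
dₒ = 186 × (1 + 1/2.77) = 186 × 1.36101 ≈ 253.148 mm.

253.15 mm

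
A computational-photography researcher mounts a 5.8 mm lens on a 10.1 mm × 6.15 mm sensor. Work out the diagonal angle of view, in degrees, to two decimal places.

91.10°

Sensor diagonal = √(10.1² + 6.15²) = √139.8325 ≈ 11.8251 mm.
Angle of view α = 2·arctan(d/2f) with d = 11.8251 mm and f = 5.8 mm.
d/2f = 1.01940; arctan(1.01940) ≈ 45.5505°, so α ≈ 91.1010°.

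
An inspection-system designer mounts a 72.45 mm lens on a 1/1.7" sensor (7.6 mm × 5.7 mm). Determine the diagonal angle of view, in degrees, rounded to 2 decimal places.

Sensor diagonal = √(7.6² + 5.7²) = √90.2500 ≈ 9.5000 mm.
Angle of view α = 2·arctan(d/2f) with d = 9.5000 mm and f = 72.45 mm.
d/2f = 0.06556; arctan(0.06556) ≈ 3.7511°, so α ≈ 7.5022°.

7.50°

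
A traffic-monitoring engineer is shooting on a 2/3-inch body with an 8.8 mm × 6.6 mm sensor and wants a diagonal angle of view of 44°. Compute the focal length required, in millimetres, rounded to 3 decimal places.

Sensor diagonal = √(8.8² + 6.6²) = √121.0000 ≈ 11.0000 mm.
From α = 2·arctan(d/2f) we get f = d / (2·tan(α/2)).
With d = 11.0000 mm and α/2 = 22°, tan(α/2) ≈ 0.40403, so f ≈ 11.0000 / 0.80805 ≈ 13.6130 mm.

13.613 mm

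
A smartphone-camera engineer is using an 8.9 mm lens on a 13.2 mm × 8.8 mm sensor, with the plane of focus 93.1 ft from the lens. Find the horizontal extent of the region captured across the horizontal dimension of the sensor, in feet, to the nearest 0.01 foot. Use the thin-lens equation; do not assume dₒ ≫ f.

138.04 ft

dₒ: 93.1 ft × 304.8 mm/ft = 28376.88 mm.
Similar triangles through the lens centre give W/dₒ = w/dᵢ; with 1/f = 1/dₒ + 1/dᵢ this gives W = w·(dₒ − f)/f.
W = 13.2 mm × (28376.9 − 8.9) / 8.9 = 13.2 × 3187.4134 ≈ 42073.857 mm = 42073.857/304.8 ft = 138.038 ft.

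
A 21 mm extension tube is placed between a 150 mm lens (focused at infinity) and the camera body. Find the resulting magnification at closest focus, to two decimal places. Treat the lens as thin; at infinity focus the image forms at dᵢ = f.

0.14×

The tube moves the image plane from f to f + e, so dᵢ = 150 + 21 = 171 mm. Focus is achieved when 1/f = 1/dₒ + 1/dᵢ, giving dₒ = 1/(1/f − 1/(f+e)).
Magnification m = dᵢ/dₒ = (f+e)·(1/f − 1/(f+e)) = e/f = 21/150 ≈ 0.1400.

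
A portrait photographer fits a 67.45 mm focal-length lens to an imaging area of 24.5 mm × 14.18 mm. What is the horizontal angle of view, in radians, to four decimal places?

0.3593 rad

Angle of view α = 2·arctan(w/2f) with w = 24.5 mm and f = 67.45 mm.
w/2f = 0.18162; arctan(0.18162) ≈ 0.1797 rad, so α ≈ 0.3593 rad.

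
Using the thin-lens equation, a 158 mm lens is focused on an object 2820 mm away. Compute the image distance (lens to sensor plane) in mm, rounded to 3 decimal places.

167.378 mm

1/dᵢ = 1/f − 1/dₒ = 1/158 − 1/2820 = 0.0059745 mm⁻¹.
dᵢ = 1/0.0059745 ≈ 167.3779 mm.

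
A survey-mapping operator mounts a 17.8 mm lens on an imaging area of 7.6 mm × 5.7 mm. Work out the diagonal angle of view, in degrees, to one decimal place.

29.9°

Sensor diagonal = √(7.6² + 5.7²) = √90.2500 ≈ 9.5000 mm.
Angle of view α = 2·arctan(d/2f) with d = 9.5000 mm and f = 17.8 mm.
d/2f = 0.26685; arctan(0.26685) ≈ 14.9414°, so α ≈ 29.8829°.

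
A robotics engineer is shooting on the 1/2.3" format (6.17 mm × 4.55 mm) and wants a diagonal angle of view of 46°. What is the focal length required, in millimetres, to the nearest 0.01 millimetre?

Sensor diagonal = √(6.17² + 4.55²) = √58.7714 ≈ 7.6663 mm.
From α = 2·arctan(d/2f) we get f = d / (2·tan(α/2)).
With d = 7.6663 mm and α/2 = 23°, tan(α/2) ≈ 0.42447, so f ≈ 7.6663 / 0.84895 ≈ 9.0303 mm.

9.03 mm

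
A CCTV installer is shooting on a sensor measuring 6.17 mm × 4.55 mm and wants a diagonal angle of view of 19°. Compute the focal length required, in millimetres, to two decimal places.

Sensor diagonal = √(6.17² + 4.55²) = √58.7714 ≈ 7.6663 mm.
From α = 2·arctan(d/2f) we get f = d / (2·tan(α/2)).
With d = 7.6663 mm and α/2 = 9.5°, tan(α/2) ≈ 0.16734, so f ≈ 7.6663 / 0.33469 ≈ 22.9059 mm.

22.91 mm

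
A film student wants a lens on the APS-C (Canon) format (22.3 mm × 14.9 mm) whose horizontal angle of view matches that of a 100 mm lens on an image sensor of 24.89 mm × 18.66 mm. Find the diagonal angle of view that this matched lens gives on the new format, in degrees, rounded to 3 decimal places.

Equal horizontal AOV ⇒ f₂ = f₁ · 22.3/24.89 = 100 × 0.89594 ≈ 89.5942 mm.
Sensor diagonal = √(22.3² + 14.9²) = √719.3000 ≈ 26.8198 mm.
Diagonal AOV on the new format = 2·arctan(26.8198 / (2 × 89.5942)) = 2·arctan(0.14967) ≈ 17.0249°.

17.025°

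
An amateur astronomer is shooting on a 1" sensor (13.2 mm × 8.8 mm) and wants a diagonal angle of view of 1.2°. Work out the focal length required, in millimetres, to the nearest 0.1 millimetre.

757.4 mm

Sensor diagonal = √(13.2² + 8.8²) = √251.6800 ≈ 15.8644 mm.
From α = 2·arctan(d/2f) we get f = d / (2·tan(α/2)).
With d = 15.8644 mm and α/2 = 0.6°, tan(α/2) ≈ 0.01047, so f ≈ 15.8644 / 0.02094 ≈ 757.4428 mm.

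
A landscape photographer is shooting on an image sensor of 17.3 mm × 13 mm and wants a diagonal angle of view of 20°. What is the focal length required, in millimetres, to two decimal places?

Sensor diagonal = √(17.3² + 13²) = √468.2900 ≈ 21.6400 mm.
From α = 2·arctan(d/2f) we get f = d / (2·tan(α/2)).
With d = 21.6400 mm and α/2 = 10°, tan(α/2) ≈ 0.17633, so f ≈ 21.6400 / 0.35265 ≈ 61.3633 mm.

61.36 mm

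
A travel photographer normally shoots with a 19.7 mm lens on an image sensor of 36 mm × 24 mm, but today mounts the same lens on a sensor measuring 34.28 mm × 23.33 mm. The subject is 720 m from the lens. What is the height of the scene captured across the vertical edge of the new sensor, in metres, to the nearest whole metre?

The focal length stays 19.7 mm; the relevant sensor dimension is now h = 23.33 mm. Object distance dₒ = 720 m = 720000 mm.
Thin-lens field height W = h·(dₒ − f)/f = 23.33 × (720000 − 19.7)/19.7 ≈ 852646.721 mm = 852.647 m.

853 m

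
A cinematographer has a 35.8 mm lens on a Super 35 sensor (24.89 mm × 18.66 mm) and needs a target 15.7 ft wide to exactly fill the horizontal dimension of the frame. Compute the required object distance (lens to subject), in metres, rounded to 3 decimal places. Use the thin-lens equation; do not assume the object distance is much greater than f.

6.919 m

W: 15.7 ft × 304.8 mm/ft = 4785.36 mm.
Magnification m = w/W = dᵢ/dₒ; combined with 1/f = 1/dₒ + 1/dᵢ this gives dₒ = f·(1 + W/w).
dₒ = 35.8 mm × (1 + 4785.36/24.89) = 35.8 × 193.2603 ≈ 6918.720 mm = 6.91872 m.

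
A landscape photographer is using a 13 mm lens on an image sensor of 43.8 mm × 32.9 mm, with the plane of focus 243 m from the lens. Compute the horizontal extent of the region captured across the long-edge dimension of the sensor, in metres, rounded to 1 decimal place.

dₒ: 243 m = 243000 mm.
Similar triangles through the lens centre give W/dₒ = w/dᵢ; with 1/f = 1/dₒ + 1/dᵢ this gives W = w·(dₒ − f)/f.
W = 43.8 mm × (243000 − 13) / 13 = 43.8 × 18691.3077 ≈ 818679.277 mm = 818.679 m.

818.7 m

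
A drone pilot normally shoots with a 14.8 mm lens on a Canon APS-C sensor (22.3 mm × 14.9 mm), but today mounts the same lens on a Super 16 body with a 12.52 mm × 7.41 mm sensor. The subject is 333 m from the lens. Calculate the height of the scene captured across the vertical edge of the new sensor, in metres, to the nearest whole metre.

167 m

The focal length stays 14.8 mm; the relevant sensor dimension is now h = 7.41 mm. Object distance dₒ = 333 m = 333000 mm.
Thin-lens field height W = h·(dₒ − f)/f = 7.41 × (333000 − 14.8)/14.8 ≈ 166717.590 mm = 166.718 m.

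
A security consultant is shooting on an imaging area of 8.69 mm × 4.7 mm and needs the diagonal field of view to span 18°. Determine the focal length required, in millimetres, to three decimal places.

31.189 mm

Sensor diagonal = √(8.69² + 4.7²) = √97.6061 ≈ 9.8796 mm.
From α = 2·arctan(d/2f) we get f = d / (2·tan(α/2)).
With d = 9.8796 mm and α/2 = 9°, tan(α/2) ≈ 0.15838, so f ≈ 9.8796 / 0.31677 ≈ 31.1886 mm.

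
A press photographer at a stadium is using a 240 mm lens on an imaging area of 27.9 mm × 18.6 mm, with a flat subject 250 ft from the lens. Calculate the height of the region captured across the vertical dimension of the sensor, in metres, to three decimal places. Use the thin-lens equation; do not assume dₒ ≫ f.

dₒ: 250 ft × 304.8 mm/ft = 76200.00 mm.
Similar triangles through the lens centre give W/dₒ = h/dᵢ; with 1/f = 1/dₒ + 1/dᵢ this gives W = h·(dₒ − f)/f.
W = 18.6 mm × (76200 − 240) / 240 = 18.6 × 316.5000 ≈ 5886.900 mm = 5.8869 m.

5.887 m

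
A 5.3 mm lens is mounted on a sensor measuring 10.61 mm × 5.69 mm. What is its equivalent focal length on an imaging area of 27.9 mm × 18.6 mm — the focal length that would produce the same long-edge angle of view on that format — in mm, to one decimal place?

13.9 mm

Equal angle of view means equal width/f ratio, so f₂ = f₁ · (width₂/width₁) = 5.3 × 27.9/10.61.
f₂ = 5.3 × 2.62959 ≈ 13.937 mm.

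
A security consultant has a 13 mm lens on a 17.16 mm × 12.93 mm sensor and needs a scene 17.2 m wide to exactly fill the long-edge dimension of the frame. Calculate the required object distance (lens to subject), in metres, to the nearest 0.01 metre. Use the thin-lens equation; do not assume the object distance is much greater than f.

13.04 m

W: 17.2 m = 17200 mm.
Magnification m = w/W = dᵢ/dₒ; combined with 1/f = 1/dₒ + 1/dᵢ this gives dₒ = f·(1 + W/w).
dₒ = 13 mm × (1 + 17200/17.16) = 13 × 1003.3310 ≈ 13043.303 mm = 13.0433 m.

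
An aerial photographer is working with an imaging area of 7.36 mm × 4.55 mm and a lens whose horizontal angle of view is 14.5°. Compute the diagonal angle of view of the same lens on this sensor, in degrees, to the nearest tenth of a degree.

From the horizontal AOV: f = 7.36 / (2·tan(7.25°)) = 7.36 / 0.25443 ≈ 28.9272 mm.
Sensor diagonal = √(7.36² + 4.55²) = √74.8721 ≈ 8.6529 mm.
Diagonal AOV = 2·arctan(8.6529 / (2 × 28.9272)) = 2·arctan(0.14956) ≈ 17.0126°.

17.0°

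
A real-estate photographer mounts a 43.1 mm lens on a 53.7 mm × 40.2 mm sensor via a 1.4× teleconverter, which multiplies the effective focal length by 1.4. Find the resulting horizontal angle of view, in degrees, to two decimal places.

Effective focal length f = 43.1 × 1.4 = 60.34 mm.
α = 2·arctan(53.7 / (2 × 60.34)) = 2·arctan(0.44498) ≈ 47.9761°.

47.98°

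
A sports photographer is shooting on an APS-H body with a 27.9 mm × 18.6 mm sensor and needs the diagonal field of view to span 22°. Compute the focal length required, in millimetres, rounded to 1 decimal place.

86.3 mm

Sensor diagonal = √(27.9² + 18.6²) = √1124.3700 ≈ 33.5316 mm.
From α = 2·arctan(d/2f) we get f = d / (2·tan(α/2)).
With d = 33.5316 mm and α/2 = 11°, tan(α/2) ≈ 0.19438, so f ≈ 33.5316 / 0.38876 ≈ 86.2526 mm.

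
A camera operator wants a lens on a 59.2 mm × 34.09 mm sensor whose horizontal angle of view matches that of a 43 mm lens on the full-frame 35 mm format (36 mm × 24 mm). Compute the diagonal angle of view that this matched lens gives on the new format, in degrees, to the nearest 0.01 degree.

51.57°

Equal horizontal AOV ⇒ f₂ = f₁ · 59.2/36 = 43 × 1.64444 ≈ 70.7111 mm.
Sensor diagonal = √(59.2² + 34.09²) = √4666.7681 ≈ 68.3137 mm.
Diagonal AOV on the new format = 2·arctan(68.3137 / (2 × 70.7111)) = 2·arctan(0.48305) ≈ 51.5656°.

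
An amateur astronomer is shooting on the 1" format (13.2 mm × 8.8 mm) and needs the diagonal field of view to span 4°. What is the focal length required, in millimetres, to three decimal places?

Sensor diagonal = √(13.2² + 8.8²) = √251.6800 ≈ 15.8644 mm.
From α = 2·arctan(d/2f) we get f = d / (2·tan(α/2)).
With d = 15.8644 mm and α/2 = 2°, tan(α/2) ≈ 0.03492, so f ≈ 15.8644 / 0.06984 ≈ 227.1489 mm.

227.149 mm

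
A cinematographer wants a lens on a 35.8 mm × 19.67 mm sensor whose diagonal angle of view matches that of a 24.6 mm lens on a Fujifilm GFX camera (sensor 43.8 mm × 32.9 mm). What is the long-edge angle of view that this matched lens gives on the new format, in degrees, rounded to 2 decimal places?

Sensor diagonal = √(43.8² + 32.9²) = √3000.8500 ≈ 54.7800 mm.
Sensor diagonal = √(35.8² + 19.67²) = √1668.5489 ≈ 40.8479 mm.
Equal diagonal AOV ⇒ f₂ = f₁ · 40.8479/54.7800 = 24.6 × 0.74567 ≈ 18.3435 mm.
Long-edge AOV on the new format = 2·arctan(35.8 / (2 × 18.3435)) = 2·arctan(0.97582) ≈ 88.5978°.

88.60°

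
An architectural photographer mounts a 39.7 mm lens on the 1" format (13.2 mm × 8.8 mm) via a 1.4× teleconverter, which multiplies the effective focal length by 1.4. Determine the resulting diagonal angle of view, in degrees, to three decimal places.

Effective focal length f = 39.7 × 1.4 = 55.58 mm.
Sensor diagonal = √(13.2² + 8.8²) = √251.6800 ≈ 15.8644 mm.
α = 2·arctan(15.864 / (2 × 55.58)) = 2·arctan(0.14272) ≈ 16.2445°.

16.244°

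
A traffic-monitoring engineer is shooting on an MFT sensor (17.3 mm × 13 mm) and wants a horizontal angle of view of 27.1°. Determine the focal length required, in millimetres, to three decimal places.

From α = 2·arctan(w/2f) we get f = w / (2·tan(α/2)).
With w = 17.3 mm and α/2 = 13.55°, tan(α/2) ≈ 0.24100, so f ≈ 17.3 / 0.48200 ≈ 35.8918 mm.

35.892 mm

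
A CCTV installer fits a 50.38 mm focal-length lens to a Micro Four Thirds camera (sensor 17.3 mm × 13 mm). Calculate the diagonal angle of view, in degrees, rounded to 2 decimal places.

24.24°

Sensor diagonal = √(17.3² + 13²) = √468.2900 ≈ 21.6400 mm.
Angle of view α = 2·arctan(d/2f) with d = 21.6400 mm and f = 50.38 mm.
d/2f = 0.21477; arctan(0.21477) ≈ 12.1212°, so α ≈ 24.2423°.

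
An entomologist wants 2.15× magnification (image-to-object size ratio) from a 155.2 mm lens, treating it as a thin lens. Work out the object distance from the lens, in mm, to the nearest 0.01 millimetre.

227.39 mm

With m = dᵢ/dₒ and 1/f = 1/dₒ + 1/dᵢ, substituting dᵢ = m·dₒ gives 1/f = (1 + 1/m)/dₒ, hence dₒ = f·(1 + 1/m).
dₒ = 155.2 × (1 + 1/2.15) = 155.2 × 1.46512 ≈ 227.386 mm.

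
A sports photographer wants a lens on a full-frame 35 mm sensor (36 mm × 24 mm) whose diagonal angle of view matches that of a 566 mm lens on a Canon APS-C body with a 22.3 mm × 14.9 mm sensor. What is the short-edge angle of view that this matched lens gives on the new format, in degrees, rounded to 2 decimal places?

1.51°

Sensor diagonal = √(22.3² + 14.9²) = √719.3000 ≈ 26.8198 mm.
Sensor diagonal = √(36² + 24²) = √1872.0000 ≈ 43.2666 mm.
Equal diagonal AOV ⇒ f₂ = f₁ · 43.2666/26.8198 = 566 × 1.61324 ≈ 913.0915 mm.
Short-edge AOV on the new format = 2·arctan(24 / (2 × 913.0915)) = 2·arctan(0.01314) ≈ 1.5059°.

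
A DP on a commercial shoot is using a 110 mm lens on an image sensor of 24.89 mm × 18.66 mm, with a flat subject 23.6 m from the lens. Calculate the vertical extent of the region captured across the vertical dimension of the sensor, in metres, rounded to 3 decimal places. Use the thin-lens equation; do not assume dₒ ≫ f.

3.985 m

dₒ: 23.6 m = 23600 mm.
Similar triangles through the lens centre give W/dₒ = h/dᵢ; with 1/f = 1/dₒ + 1/dᵢ this gives W = h·(dₒ − f)/f.
W = 18.66 mm × (23600 − 110) / 110 = 18.66 × 213.5455 ≈ 3984.758 mm = 3.98476 m.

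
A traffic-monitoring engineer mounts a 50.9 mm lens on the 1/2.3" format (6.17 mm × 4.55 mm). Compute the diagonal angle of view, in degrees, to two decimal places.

Sensor diagonal = √(6.17² + 4.55²) = √58.7714 ≈ 7.6663 mm.
Angle of view α = 2·arctan(d/2f) with d = 7.6663 mm and f = 50.9 mm.
d/2f = 0.07531; arctan(0.07531) ≈ 4.3066°, so α ≈ 8.6133°.

8.61°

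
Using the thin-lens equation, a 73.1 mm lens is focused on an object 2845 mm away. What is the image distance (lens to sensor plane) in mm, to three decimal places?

1/dᵢ = 1/f − 1/dₒ = 1/73.1 − 1/2845 = 0.0133284 mm⁻¹.
dᵢ = 1/0.0133284 ≈ 75.0278 mm.

75.028 mm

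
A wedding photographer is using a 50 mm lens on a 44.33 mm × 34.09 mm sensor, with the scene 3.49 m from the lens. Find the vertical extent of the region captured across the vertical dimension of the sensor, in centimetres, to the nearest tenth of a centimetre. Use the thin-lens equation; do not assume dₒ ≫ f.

dₒ: 3.49 m = 3490 mm.
Similar triangles through the lens centre give W/dₒ = h/dᵢ; with 1/f = 1/dₒ + 1/dᵢ this gives W = h·(dₒ − f)/f.
W = 34.09 mm × (3490 − 50) / 50 = 34.09 × 68.8000 ≈ 2345.392 mm = 234.539 cm.

234.5 cm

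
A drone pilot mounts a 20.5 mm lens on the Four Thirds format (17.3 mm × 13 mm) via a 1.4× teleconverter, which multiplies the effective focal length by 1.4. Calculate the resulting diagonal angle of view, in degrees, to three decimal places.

Effective focal length f = 20.5 × 1.4 = 28.7 mm.
Sensor diagonal = √(17.3² + 13²) = √468.2900 ≈ 21.6400 mm.
α = 2·arctan(21.640 / (2 × 28.7)) = 2·arctan(0.37700) ≈ 41.3133°.

41.313°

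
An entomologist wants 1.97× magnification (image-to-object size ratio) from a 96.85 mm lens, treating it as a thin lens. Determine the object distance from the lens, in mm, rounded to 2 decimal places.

146.01 mm

With m = dᵢ/dₒ and 1/f = 1/dₒ + 1/dᵢ, substituting dᵢ = m·dₒ gives 1/f = (1 + 1/m)/dₒ, hence dₒ = f·(1 + 1/m).
dₒ = 96.85 × (1 + 1/1.97) = 96.85 × 1.50761 ≈ 146.012 mm.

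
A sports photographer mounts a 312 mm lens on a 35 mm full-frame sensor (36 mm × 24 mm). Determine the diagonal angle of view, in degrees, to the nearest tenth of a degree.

7.9°

Sensor diagonal = √(36² + 24²) = √1872.0000 ≈ 43.2666 mm.
Angle of view α = 2·arctan(d/2f) with d = 43.2666 mm and f = 312 mm.
d/2f = 0.06934; arctan(0.06934) ≈ 3.9664°, so α ≈ 7.9328°.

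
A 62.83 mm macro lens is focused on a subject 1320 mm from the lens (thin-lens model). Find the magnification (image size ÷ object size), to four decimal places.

0.0500×

Thin lens: 1/f = 1/dₒ + 1/dᵢ → 1/dᵢ = 1/62.83 − 1/1320 = 0.0151584 mm⁻¹, so dᵢ ≈ 65.9701 mm.
Magnification m = dᵢ/dₒ = 65.9701/1320 ≈ 0.04998.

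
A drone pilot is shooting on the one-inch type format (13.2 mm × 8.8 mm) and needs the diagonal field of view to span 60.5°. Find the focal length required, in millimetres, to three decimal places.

13.602 mm

Sensor diagonal = √(13.2² + 8.8²) = √251.6800 ≈ 15.8644 mm.
From α = 2·arctan(d/2f) we get f = d / (2·tan(α/2)).
With d = 15.8644 mm and α/2 = 30.25°, tan(α/2) ≈ 0.58318, so f ≈ 15.8644 / 1.16637 ≈ 13.6016 mm.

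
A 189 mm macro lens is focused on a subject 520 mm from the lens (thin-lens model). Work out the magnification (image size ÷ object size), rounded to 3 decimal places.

Thin lens: 1/f = 1/dₒ + 1/dᵢ → 1/dᵢ = 1/189 − 1/520 = 0.0033679 mm⁻¹, so dᵢ ≈ 296.9184 mm.
Magnification m = dᵢ/dₒ = 296.9184/520 ≈ 0.57100.

0.571×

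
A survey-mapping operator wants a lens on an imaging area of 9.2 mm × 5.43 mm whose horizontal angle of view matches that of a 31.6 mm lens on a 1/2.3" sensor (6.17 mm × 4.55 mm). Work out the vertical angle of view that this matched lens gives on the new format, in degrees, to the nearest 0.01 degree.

6.60°

Equal horizontal AOV ⇒ f₂ = f₁ · 9.2/6.17 = 31.6 × 1.49109 ≈ 47.1183 mm.
Vertical AOV on the new format = 2·arctan(5.43 / (2 × 47.1183)) = 2·arctan(0.05762) ≈ 6.5956°.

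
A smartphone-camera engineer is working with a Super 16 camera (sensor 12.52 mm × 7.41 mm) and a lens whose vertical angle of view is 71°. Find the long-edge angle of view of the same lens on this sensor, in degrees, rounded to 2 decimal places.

100.63°

From the vertical AOV: f = 7.41 / (2·tan(35.5°)) = 7.41 / 1.42659 ≈ 5.1942 mm.
Long-edge AOV = 2·arctan(12.52 / (2 × 5.1942)) = 2·arctan(1.20519) ≈ 100.6318°.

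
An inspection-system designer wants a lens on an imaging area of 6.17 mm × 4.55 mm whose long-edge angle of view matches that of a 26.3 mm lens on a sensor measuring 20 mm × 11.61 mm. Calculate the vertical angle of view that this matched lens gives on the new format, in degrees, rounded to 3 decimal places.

31.326°

Equal long-edge AOV ⇒ f₂ = f₁ · 6.17/20 = 26.3 × 0.30850 ≈ 8.1136 mm.
Vertical AOV on the new format = 2·arctan(4.55 / (2 × 8.1136)) = 2·arctan(0.28040) ≈ 31.3265°.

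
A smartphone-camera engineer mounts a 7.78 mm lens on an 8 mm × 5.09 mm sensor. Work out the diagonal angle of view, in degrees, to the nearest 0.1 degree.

62.7°

Sensor diagonal = √(8² + 5.09²) = √89.9081 ≈ 9.4820 mm.
Angle of view α = 2·arctan(d/2f) with d = 9.4820 mm and f = 7.78 mm.
d/2f = 0.60938; arctan(0.60938) ≈ 31.3574°, so α ≈ 62.7148°.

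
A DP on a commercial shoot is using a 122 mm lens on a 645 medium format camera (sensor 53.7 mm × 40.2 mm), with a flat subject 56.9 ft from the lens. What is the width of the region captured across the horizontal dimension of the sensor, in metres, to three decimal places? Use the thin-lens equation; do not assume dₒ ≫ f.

7.580 m

dₒ: 56.9 ft × 304.8 mm/ft = 17343.12 mm.
Similar triangles through the lens centre give W/dₒ = w/dᵢ; with 1/f = 1/dₒ + 1/dᵢ this gives W = w·(dₒ − f)/f.
W = 53.7 mm × (17343.1 − 122) / 122 = 53.7 × 141.1567 ≈ 7580.116 mm = 7.58012 m.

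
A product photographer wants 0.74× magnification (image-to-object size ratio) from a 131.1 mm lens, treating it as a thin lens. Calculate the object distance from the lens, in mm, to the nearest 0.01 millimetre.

308.26 mm

With m = dᵢ/dₒ and 1/f = 1/dₒ + 1/dᵢ, substituting dᵢ = m·dₒ gives 1/f = (1 + 1/m)/dₒ, hence dₒ = f·(1 + 1/m).
dₒ = 131.1 × (1 + 1/0.74) = 131.1 × 2.35135 ≈ 308.262 mm.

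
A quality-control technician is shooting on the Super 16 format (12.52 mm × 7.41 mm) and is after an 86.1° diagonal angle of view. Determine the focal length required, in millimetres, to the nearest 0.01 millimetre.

Sensor diagonal = √(12.52² + 7.41²) = √211.6585 ≈ 14.5485 mm.
From α = 2·arctan(d/2f) we get f = d / (2·tan(α/2)).
With d = 14.5485 mm and α/2 = 43.05°, tan(α/2) ≈ 0.93415, so f ≈ 14.5485 / 1.86830 ≈ 7.7870 mm.

7.79 mm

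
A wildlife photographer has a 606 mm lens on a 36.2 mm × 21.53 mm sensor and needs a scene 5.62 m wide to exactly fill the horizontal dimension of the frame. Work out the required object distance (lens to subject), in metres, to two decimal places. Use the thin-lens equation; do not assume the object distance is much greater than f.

94.69 m

W: 5.62 m = 5620 mm.
Magnification m = w/W = dᵢ/dₒ; combined with 1/f = 1/dₒ + 1/dᵢ this gives dₒ = f·(1 + W/w).
dₒ = 606 mm × (1 + 5620/36.2) = 606 × 156.2486 ≈ 94686.663 mm = 94.6867 m.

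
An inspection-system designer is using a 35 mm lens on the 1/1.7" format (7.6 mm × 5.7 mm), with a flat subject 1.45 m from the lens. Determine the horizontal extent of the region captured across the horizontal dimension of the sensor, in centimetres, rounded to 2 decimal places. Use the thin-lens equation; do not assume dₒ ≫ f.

dₒ: 1.45 m = 1450 mm.
Similar triangles through the lens centre give W/dₒ = w/dᵢ; with 1/f = 1/dₒ + 1/dᵢ this gives W = w·(dₒ − f)/f.
W = 7.6 mm × (1450 − 35) / 35 = 7.6 × 40.4286 ≈ 307.257 mm = 30.7257 cm.

30.73 cm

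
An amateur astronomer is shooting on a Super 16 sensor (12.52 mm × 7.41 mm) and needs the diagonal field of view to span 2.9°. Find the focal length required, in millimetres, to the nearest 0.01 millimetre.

Sensor diagonal = √(12.52² + 7.41²) = √211.6585 ≈ 14.5485 mm.
From α = 2·arctan(d/2f) we get f = d / (2·tan(α/2)).
With d = 14.5485 mm and α/2 = 1.45°, tan(α/2) ≈ 0.02531, so f ≈ 14.5485 / 0.05063 ≈ 287.3755 mm.

287.38 mm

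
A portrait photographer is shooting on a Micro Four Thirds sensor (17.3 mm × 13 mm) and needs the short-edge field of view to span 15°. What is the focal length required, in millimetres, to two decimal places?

49.37 mm

From α = 2·arctan(h/2f) we get f = h / (2·tan(α/2)).
With h = 13 mm and α/2 = 7.5°, tan(α/2) ≈ 0.13165, so f ≈ 13 / 0.26330 ≈ 49.3724 mm.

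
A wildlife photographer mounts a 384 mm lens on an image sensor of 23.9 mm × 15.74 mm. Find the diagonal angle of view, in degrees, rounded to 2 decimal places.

Sensor diagonal = √(23.9² + 15.74²) = √818.9576 ≈ 28.6174 mm.
Angle of view α = 2·arctan(d/2f) with d = 28.6174 mm and f = 384 mm.
d/2f = 0.03726; arctan(0.03726) ≈ 2.1340°, so α ≈ 4.2680°.

4.27°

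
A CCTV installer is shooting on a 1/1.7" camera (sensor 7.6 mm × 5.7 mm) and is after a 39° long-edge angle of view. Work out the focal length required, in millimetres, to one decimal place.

From α = 2·arctan(w/2f) we get f = w / (2·tan(α/2)).
With w = 7.6 mm and α/2 = 19.5°, tan(α/2) ≈ 0.35412, so f ≈ 7.6 / 0.70824 ≈ 10.7309 mm.

10.7 mm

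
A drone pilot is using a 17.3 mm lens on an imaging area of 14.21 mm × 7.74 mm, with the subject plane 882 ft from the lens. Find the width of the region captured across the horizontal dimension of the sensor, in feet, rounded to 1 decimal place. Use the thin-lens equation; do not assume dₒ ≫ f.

724.4 ft

dₒ: 882 ft × 304.8 mm/ft = 268833.59 mm.
Similar triangles through the lens centre give W/dₒ = w/dᵢ; with 1/f = 1/dₒ + 1/dᵢ this gives W = w·(dₒ − f)/f.
W = 14.21 mm × (268834 − 17.3) / 17.3 = 14.21 × 15538.5140 ≈ 220802.283 mm = 220802.283/304.8 ft = 724.417 ft.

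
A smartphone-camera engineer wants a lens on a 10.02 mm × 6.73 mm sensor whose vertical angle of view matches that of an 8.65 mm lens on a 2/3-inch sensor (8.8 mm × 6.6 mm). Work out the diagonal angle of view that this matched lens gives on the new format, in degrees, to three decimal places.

Equal vertical AOV ⇒ f₂ = f₁ · 6.73/6.6 = 8.65 × 1.01970 ≈ 8.8204 mm.
Sensor diagonal = √(10.02² + 6.73²) = √145.6933 ≈ 12.0703 mm.
Diagonal AOV on the new format = 2·arctan(12.0703 / (2 × 8.8204)) = 2·arctan(0.68423) ≈ 68.7623°.

68.762°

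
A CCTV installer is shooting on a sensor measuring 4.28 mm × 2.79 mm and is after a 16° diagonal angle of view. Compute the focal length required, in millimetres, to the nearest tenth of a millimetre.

Sensor diagonal = √(4.28² + 2.79²) = √26.1025 ≈ 5.1091 mm.
From α = 2·arctan(d/2f) we get f = d / (2·tan(α/2)).
With d = 5.1091 mm and α/2 = 8°, tan(α/2) ≈ 0.14054, so f ≈ 5.1091 / 0.28108 ≈ 18.1764 mm.

18.2 mm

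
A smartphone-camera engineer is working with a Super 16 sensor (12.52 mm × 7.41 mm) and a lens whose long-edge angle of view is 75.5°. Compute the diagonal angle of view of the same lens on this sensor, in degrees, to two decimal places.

From the long-edge AOV: f = 12.52 / (2·tan(37.75°)) = 12.52 / 1.54857 ≈ 8.0849 mm.
Sensor diagonal = √(12.52² + 7.41²) = √211.6585 ≈ 14.5485 mm.
Diagonal AOV = 2·arctan(14.5485 / (2 × 8.0849)) = 2·arctan(0.89973) ≈ 83.9574°.

83.96°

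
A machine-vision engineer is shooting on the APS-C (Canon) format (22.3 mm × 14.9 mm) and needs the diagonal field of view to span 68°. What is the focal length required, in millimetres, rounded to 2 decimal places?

19.88 mm

Sensor diagonal = √(22.3² + 14.9²) = √719.3000 ≈ 26.8198 mm.
From α = 2·arctan(d/2f) we get f = d / (2·tan(α/2)).
With d = 26.8198 mm and α/2 = 34°, tan(α/2) ≈ 0.67451, so f ≈ 26.8198 / 1.34902 ≈ 19.8810 mm.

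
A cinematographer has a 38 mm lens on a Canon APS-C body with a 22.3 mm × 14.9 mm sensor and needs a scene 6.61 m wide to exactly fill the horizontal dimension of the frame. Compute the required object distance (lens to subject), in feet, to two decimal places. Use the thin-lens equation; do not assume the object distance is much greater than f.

W: 6.61 m = 6610 mm.
Magnification m = w/W = dᵢ/dₒ; combined with 1/f = 1/dₒ + 1/dᵢ this gives dₒ = f·(1 + W/w).
dₒ = 38 mm × (1 + 6610/22.3) = 38 × 297.4126 ≈ 11301.677 mm = 11301.677/304.8 ft = 37.079 ft.

37.08 ft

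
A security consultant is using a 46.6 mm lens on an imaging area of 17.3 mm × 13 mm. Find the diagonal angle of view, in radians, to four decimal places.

0.4563 rad

Sensor diagonal = √(17.3² + 13²) = √468.2900 ≈ 21.6400 mm.
Angle of view α = 2·arctan(d/2f) with d = 21.6400 mm and f = 46.6 mm.
d/2f = 0.23219; arctan(0.23219) ≈ 0.2281 rad, so α ≈ 0.4563 rad.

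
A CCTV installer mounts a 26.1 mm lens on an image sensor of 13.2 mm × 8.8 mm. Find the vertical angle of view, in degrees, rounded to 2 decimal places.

19.14°

Angle of view α = 2·arctan(h/2f) with h = 8.8 mm and f = 26.1 mm.
h/2f = 0.16858; arctan(0.16858) ≈ 9.5691°, so α ≈ 19.1382°.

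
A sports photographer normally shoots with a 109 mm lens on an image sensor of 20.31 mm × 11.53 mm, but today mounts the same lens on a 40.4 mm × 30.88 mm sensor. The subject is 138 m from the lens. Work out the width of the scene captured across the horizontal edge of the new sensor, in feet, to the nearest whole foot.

168 ft

The focal length stays 109 mm; the relevant sensor dimension is now w = 40.4 mm. Object distance dₒ = 138 m = 138000 mm.
Thin-lens field width W = w·(dₒ − f)/f = 40.4 × (138000 − 109)/109 ≈ 51108.224 mm = 51108.224/304.8 ft = 167.678 ft.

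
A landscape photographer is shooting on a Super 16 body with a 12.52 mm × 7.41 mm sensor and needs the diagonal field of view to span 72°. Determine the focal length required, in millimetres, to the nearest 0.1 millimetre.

10.0 mm

Sensor diagonal = √(12.52² + 7.41²) = √211.6585 ≈ 14.5485 mm.
From α = 2·arctan(d/2f) we get f = d / (2·tan(α/2)).
With d = 14.5485 mm and α/2 = 36°, tan(α/2) ≈ 0.72654, so f ≈ 14.5485 / 1.45309 ≈ 10.0121 mm.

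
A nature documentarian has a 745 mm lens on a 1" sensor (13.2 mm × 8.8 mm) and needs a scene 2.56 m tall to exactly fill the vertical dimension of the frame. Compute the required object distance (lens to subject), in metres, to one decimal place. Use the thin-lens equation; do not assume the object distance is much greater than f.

217.5 m

W: 2.56 m = 2560 mm.
Magnification m = h/W = dᵢ/dₒ; combined with 1/f = 1/dₒ + 1/dᵢ this gives dₒ = f·(1 + W/h).
dₒ = 745 mm × (1 + 2560/8.8) = 745 × 291.9091 ≈ 217472.273 mm = 217.472 m.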